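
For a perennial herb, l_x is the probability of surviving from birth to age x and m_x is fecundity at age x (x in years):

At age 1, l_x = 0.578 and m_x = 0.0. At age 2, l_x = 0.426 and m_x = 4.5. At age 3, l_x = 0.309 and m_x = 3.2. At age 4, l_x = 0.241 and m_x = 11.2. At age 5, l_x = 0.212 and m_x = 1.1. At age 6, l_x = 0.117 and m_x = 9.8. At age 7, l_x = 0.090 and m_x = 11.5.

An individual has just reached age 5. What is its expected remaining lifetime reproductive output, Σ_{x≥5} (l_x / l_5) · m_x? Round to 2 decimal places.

l_5 = 0.212. Conditional survival from age 5 to x is l_x / l_5.
  x=5: (0.212/0.212) × 1.1 = 1.1000
  x=6: (0.117/0.212) × 9.8 = 5.4085
  x=7: (0.090/0.212) × 11.5 = 4.8821
Sum = 1.1000 + 5.4085 + 4.8821 = 11.3906

11.39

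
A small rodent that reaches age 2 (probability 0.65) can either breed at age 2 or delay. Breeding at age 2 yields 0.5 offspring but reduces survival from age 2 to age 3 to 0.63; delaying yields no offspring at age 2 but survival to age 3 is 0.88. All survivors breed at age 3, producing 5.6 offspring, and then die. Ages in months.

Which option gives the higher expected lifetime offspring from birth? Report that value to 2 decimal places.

breed at age 2: R₀ = 0.65 × (0.5 + 0.63 × 5.6) = 0.65 × 4.0280 = 2.6182
delay to age 3: R₀ = 0.65 × (0.88 × 5.6) = 0.65 × 4.9280 = 3.2032
Higher: delay to age 3 (3.2032).

3.20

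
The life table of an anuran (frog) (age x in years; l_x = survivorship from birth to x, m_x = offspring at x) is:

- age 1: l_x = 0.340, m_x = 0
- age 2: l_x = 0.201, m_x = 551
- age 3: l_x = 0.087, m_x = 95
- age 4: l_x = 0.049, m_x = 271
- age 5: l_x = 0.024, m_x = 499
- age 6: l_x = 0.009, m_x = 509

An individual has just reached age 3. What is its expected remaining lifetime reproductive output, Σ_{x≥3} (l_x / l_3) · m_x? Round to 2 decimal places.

l_3 = 0.087. Conditional survival from age 3 to x is l_x / l_3.
  x=3: (0.087/0.087) × 95 = 95.0000
  x=4: (0.049/0.087) × 271 = 152.6322
  x=5: (0.024/0.087) × 499 = 137.6552
  x=6: (0.009/0.087) × 509 = 52.6552
Sum = 95.0000 + 152.6322 + 137.6552 + 52.6552 = 437.9425

437.94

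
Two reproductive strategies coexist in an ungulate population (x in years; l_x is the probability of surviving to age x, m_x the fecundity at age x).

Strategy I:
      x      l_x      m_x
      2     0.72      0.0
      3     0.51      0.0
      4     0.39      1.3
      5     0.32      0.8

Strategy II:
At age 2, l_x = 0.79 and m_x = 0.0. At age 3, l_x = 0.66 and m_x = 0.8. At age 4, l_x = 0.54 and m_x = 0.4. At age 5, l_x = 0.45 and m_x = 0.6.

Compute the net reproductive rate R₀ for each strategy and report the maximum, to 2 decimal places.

1.01

Strategy I: R₀ = 0.72×0.0 + 0.51×0.0 + 0.39×1.3 + 0.32×0.8 = 0.7630
Strategy II: R₀ = 0.79×0.0 + 0.66×0.8 + 0.54×0.4 + 0.45×0.6 = 1.0140
Highest R₀: strategy II with 1.0140.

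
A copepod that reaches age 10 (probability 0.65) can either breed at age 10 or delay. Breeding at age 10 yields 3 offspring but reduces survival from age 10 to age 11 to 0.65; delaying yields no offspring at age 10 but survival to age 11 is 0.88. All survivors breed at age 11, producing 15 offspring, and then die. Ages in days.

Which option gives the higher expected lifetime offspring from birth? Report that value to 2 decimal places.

breed at age 10: R₀ = 0.65 × (3 + 0.65 × 15) = 0.65 × 12.7500 = 8.2875
delay to age 11: R₀ = 0.65 × (0.88 × 15) = 0.65 × 13.2000 = 8.5800
Higher: delay to age 11 (8.5800).

8.58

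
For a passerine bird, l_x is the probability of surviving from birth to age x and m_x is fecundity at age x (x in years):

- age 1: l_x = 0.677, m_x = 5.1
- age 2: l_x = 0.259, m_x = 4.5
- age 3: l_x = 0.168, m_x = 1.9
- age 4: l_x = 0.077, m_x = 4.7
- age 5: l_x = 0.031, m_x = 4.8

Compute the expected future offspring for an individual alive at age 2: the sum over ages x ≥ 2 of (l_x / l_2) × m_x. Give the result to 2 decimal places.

7.70

l_2 = 0.259. Conditional survival from age 2 to x is l_x / l_2.
  x=2: (0.259/0.259) × 4.5 = 4.5000
  x=3: (0.168/0.259) × 1.9 = 1.2324
  x=4: (0.077/0.259) × 4.7 = 1.3973
  x=5: (0.031/0.259) × 4.8 = 0.5745
Sum = 4.5000 + 1.2324 + 1.3973 + 0.5745 = 7.7042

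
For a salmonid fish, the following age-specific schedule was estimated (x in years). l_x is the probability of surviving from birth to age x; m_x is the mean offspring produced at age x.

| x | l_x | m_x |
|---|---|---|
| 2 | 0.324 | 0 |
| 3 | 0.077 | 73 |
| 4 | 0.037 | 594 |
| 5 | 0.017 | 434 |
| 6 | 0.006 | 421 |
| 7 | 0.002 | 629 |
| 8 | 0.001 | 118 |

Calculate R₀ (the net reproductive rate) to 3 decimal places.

R₀ = Σ l_x m_x:
  age 2: 0.324 × 0 = 0.0000
  age 3: 0.077 × 73 = 5.6210
  age 4: 0.037 × 594 = 21.9780
  age 5: 0.017 × 434 = 7.3780
  age 6: 0.006 × 421 = 2.5260
  age 7: 0.002 × 629 = 1.2580
  age 8: 0.001 × 118 = 0.1180
R₀ = 0.0000 + 5.6210 + 21.9780 + 7.3780 + 2.5260 + 1.2580 + 0.1180 = 38.8790

38.879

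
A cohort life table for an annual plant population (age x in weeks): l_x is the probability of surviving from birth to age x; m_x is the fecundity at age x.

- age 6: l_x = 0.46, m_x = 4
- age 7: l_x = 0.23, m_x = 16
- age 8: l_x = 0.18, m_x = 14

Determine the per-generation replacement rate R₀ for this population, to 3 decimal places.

R₀ = Σ l_x m_x:
  age 6: 0.46 × 4 = 1.8400
  age 7: 0.23 × 16 = 3.6800
  age 8: 0.18 × 14 = 2.5200
R₀ = 1.8400 + 3.6800 + 2.5200 = 8.0400

8.040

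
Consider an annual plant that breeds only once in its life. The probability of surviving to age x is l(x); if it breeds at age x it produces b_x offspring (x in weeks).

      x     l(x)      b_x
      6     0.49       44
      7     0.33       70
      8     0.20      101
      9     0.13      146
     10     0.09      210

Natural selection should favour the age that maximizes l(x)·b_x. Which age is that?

Expected offspring if breeding at age x = l(x) × b_x:
  age 6: 0.49 × 44 = 21.560
  age 7: 0.33 × 70 = 23.100
  age 8: 0.20 × 101 = 20.200
  age 9: 0.13 × 146 = 18.980
  age 10: 0.09 × 210 = 18.900
Maximum at age 7 (23.100).

7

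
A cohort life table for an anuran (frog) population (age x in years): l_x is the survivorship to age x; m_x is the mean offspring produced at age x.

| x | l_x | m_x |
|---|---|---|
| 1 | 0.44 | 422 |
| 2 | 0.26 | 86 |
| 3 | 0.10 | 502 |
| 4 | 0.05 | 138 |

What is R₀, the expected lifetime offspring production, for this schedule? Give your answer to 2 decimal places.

265.14

R₀ = Σ l_x m_x:
  age 1: 0.44 × 422 = 185.6800
  age 2: 0.26 × 86 = 22.3600
  age 3: 0.10 × 502 = 50.2000
  age 4: 0.05 × 138 = 6.9000
R₀ = 185.6800 + 22.3600 + 50.2000 + 6.9000 = 265.1400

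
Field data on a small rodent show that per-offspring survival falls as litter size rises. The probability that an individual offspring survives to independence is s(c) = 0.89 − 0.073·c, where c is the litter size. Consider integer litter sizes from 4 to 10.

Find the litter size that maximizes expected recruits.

6

Expected recruits = c × s(c):
  c=4: 4 × 0.598 = 2.392
  c=5: 5 × 0.525 = 2.625
  c=6: 6 × 0.452 = 2.712
  c=7: 7 × 0.379 = 2.653
  c=8: 8 × 0.306 = 2.448
  c=9: 9 × 0.233 = 2.097
  c=10: 10 × 0.160 = 1.600
Maximum at c = 6 (2.712 recruits).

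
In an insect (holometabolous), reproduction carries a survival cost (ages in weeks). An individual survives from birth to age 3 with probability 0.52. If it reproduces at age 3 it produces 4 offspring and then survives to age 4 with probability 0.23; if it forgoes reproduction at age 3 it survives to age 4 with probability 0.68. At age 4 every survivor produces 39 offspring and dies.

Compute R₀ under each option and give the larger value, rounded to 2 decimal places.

13.79

breed at age 3: R₀ = 0.52 × (4 + 0.23 × 39) = 0.52 × 12.9700 = 6.7444
delay to age 4: R₀ = 0.52 × (0.68 × 39) = 0.52 × 26.5200 = 13.7904
Higher: delay to age 4 (13.7904).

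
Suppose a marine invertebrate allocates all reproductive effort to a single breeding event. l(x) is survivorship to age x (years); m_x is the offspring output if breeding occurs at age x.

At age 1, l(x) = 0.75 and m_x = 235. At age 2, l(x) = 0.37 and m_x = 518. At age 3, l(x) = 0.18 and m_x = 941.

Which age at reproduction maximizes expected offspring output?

2

Expected offspring if breeding at age x = l(x) × m_x:
  age 1: 0.75 × 235 = 176.250
  age 2: 0.37 × 518 = 191.660
  age 3: 0.18 × 941 = 169.380
Maximum at age 2 (191.660).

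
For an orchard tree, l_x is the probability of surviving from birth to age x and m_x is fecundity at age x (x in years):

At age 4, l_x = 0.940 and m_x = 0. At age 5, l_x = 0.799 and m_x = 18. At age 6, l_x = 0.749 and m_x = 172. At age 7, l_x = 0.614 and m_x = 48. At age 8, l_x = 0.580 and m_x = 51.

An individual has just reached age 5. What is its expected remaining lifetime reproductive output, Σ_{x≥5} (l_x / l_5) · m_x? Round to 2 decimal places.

253.14

l_5 = 0.799. Conditional survival from age 5 to x is l_x / l_5.
  x=5: (0.799/0.799) × 18 = 18.0000
  x=6: (0.749/0.799) × 172 = 161.2365
  x=7: (0.614/0.799) × 48 = 36.8861
  x=8: (0.580/0.799) × 51 = 37.0213
Sum = 18.0000 + 161.2365 + 36.8861 + 37.0213 = 253.1439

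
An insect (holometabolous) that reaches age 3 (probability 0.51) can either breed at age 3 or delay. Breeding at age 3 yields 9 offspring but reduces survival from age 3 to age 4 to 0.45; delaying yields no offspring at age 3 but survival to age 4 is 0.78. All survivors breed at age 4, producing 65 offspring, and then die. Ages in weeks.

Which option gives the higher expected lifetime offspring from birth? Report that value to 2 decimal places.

breed at age 3: R₀ = 0.51 × (9 + 0.45 × 65) = 0.51 × 38.2500 = 19.5075
delay to age 4: R₀ = 0.51 × (0.78 × 65) = 0.51 × 50.7000 = 25.8570
Higher: delay to age 4 (25.8570).

25.86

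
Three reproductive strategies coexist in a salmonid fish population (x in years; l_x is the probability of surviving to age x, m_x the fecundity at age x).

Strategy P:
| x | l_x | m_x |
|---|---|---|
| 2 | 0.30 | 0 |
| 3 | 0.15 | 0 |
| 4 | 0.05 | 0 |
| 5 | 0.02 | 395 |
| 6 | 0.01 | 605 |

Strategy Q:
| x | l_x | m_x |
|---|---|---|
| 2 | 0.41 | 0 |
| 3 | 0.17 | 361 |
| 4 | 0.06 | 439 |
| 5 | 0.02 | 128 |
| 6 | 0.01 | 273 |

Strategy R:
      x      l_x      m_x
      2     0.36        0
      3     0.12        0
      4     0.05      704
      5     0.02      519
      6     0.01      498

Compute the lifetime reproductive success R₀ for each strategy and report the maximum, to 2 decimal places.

93.00

Strategy P: R₀ = 0.30×0 + 0.15×0 + 0.05×0 + 0.02×395 + 0.01×605 = 13.9500
Strategy Q: R₀ = 0.41×0 + 0.17×361 + 0.06×439 + 0.02×128 + 0.01×273 = 93.0000
Strategy R: R₀ = 0.36×0 + 0.12×0 + 0.05×704 + 0.02×519 + 0.01×498 = 50.5600
Highest R₀: strategy Q with 93.0000.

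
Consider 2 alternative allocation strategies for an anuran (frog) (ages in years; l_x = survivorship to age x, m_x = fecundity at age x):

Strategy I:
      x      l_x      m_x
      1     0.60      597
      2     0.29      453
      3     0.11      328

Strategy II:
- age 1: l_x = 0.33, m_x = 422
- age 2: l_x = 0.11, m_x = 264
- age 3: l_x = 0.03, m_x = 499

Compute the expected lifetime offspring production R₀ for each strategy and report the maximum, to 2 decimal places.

Strategy I: R₀ = 0.60×597 + 0.29×453 + 0.11×328 = 525.6500
Strategy II: R₀ = 0.33×422 + 0.11×264 + 0.03×499 = 183.2700
Highest R₀: strategy I with 525.6500.

525.65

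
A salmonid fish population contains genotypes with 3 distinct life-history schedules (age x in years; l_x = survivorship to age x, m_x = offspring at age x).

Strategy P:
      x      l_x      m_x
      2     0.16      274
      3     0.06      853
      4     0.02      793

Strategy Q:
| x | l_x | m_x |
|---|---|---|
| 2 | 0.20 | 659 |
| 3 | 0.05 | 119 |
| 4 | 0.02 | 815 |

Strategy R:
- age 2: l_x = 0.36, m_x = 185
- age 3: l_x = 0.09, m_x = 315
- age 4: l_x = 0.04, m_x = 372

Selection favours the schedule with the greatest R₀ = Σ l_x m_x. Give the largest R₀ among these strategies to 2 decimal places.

Strategy P: R₀ = 0.16×274 + 0.06×853 + 0.02×793 = 110.8800
Strategy Q: R₀ = 0.20×659 + 0.05×119 + 0.02×815 = 154.0500
Strategy R: R₀ = 0.36×185 + 0.09×315 + 0.04×372 = 109.8300
Highest R₀: strategy Q with 154.0500.

154.05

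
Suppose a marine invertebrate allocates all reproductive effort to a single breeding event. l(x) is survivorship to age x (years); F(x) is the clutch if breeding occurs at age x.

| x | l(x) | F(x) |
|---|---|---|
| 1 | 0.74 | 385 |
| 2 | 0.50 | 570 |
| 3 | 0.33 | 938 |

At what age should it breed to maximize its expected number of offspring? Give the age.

3

Expected offspring if breeding at age x = l(x) × F(x):
  age 1: 0.74 × 385 = 284.900
  age 2: 0.50 × 570 = 285.000
  age 3: 0.33 × 938 = 309.540
Maximum at age 3 (309.540).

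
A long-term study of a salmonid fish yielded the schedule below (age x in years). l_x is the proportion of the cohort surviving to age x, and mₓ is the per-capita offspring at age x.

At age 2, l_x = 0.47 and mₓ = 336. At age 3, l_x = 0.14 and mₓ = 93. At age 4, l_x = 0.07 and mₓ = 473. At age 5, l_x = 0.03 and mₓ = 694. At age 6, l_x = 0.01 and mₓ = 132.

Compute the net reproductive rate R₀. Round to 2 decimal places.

226.19

R₀ = Σ l_x mₓ:
  age 2: 0.47 × 336 = 157.9200
  age 3: 0.14 × 93 = 13.0200
  age 4: 0.07 × 473 = 33.1100
  age 5: 0.03 × 694 = 20.8200
  age 6: 0.01 × 132 = 1.3200
R₀ = 157.9200 + 13.0200 + 33.1100 + 20.8200 + 1.3200 = 226.1900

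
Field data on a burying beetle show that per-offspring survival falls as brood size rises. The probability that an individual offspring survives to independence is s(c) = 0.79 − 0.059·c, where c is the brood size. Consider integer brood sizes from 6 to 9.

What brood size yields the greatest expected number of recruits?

Expected recruits = c × s(c):
  c=6: 6 × 0.436 = 2.616
  c=7: 7 × 0.377 = 2.639
  c=8: 8 × 0.318 = 2.544
  c=9: 9 × 0.259 = 2.331
Maximum at c = 7 (2.639 recruits).

7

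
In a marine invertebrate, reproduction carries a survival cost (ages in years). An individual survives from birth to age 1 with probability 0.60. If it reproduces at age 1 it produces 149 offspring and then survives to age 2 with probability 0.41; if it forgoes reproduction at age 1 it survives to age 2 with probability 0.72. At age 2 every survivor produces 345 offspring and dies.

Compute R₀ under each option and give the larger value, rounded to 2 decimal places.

breed at age 1: R₀ = 0.60 × (149 + 0.41 × 345) = 0.60 × 290.4500 = 174.2700
delay to age 2: R₀ = 0.60 × (0.72 × 345) = 0.60 × 248.4000 = 149.0400
Higher: breed at age 1 (174.2700).

174.27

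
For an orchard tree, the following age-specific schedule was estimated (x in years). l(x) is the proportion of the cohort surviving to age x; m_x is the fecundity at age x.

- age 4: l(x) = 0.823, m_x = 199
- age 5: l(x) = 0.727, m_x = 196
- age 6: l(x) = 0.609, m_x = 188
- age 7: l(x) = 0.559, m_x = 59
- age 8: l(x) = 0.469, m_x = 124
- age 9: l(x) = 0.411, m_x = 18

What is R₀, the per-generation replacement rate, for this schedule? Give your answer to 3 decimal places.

R₀ = Σ l(x) m_x:
  age 4: 0.823 × 199 = 163.7770
  age 5: 0.727 × 196 = 142.4920
  age 6: 0.609 × 188 = 114.4920
  age 7: 0.559 × 59 = 32.9810
  age 8: 0.469 × 124 = 58.1560
  age 9: 0.411 × 18 = 7.3980
R₀ = 163.7770 + 142.4920 + 114.4920 + 32.9810 + 58.1560 + 7.3980 = 519.2960

519.296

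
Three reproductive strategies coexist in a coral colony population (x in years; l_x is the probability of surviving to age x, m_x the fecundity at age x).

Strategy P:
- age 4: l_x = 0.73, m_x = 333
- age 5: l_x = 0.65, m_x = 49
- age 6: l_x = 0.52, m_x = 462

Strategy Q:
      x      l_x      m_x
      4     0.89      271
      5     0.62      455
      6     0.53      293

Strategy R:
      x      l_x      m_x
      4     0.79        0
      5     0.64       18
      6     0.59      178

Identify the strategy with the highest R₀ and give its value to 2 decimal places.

Strategy P: R₀ = 0.73×333 + 0.65×49 + 0.52×462 = 515.1800
Strategy Q: R₀ = 0.89×271 + 0.62×455 + 0.53×293 = 678.5800
Strategy R: R₀ = 0.79×0 + 0.64×18 + 0.59×178 = 116.5400
Highest R₀: strategy Q with 678.5800.

678.58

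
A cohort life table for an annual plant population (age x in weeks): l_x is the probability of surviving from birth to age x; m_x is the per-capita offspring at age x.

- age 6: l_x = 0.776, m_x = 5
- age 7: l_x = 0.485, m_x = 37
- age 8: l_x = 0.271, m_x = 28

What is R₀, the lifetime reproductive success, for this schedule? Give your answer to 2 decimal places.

R₀ = Σ l_x m_x:
  age 6: 0.776 × 5 = 3.8800
  age 7: 0.485 × 37 = 17.9450
  age 8: 0.271 × 28 = 7.5880
R₀ = 3.8800 + 17.9450 + 7.5880 = 29.4130

29.41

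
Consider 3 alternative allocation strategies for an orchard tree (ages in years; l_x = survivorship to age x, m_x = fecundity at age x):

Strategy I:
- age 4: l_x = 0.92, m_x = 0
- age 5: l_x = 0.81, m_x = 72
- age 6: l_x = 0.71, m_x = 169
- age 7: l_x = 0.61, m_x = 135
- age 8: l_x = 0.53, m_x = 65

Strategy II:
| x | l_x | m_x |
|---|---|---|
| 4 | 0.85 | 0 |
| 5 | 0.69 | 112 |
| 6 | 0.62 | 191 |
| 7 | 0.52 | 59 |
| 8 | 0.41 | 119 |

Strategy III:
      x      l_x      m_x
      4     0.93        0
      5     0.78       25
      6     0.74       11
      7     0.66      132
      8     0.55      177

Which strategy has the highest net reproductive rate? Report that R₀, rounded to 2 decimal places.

Strategy I: R₀ = 0.92×0 + 0.81×72 + 0.71×169 + 0.61×135 + 0.53×65 = 295.1100
Strategy II: R₀ = 0.85×0 + 0.69×112 + 0.62×191 + 0.52×59 + 0.41×119 = 275.1700
Strategy III: R₀ = 0.93×0 + 0.78×25 + 0.74×11 + 0.66×132 + 0.55×177 = 212.1100
Highest R₀: strategy I with 295.1100.

295.11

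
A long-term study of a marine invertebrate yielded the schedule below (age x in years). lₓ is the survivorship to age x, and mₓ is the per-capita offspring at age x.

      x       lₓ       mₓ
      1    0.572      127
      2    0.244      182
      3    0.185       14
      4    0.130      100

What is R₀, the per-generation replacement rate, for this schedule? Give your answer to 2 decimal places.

132.64

R₀ = Σ lₓ mₓ:
  age 1: 0.572 × 127 = 72.6440
  age 2: 0.244 × 182 = 44.4080
  age 3: 0.185 × 14 = 2.5900
  age 4: 0.130 × 100 = 13.0000
R₀ = 72.6440 + 44.4080 + 2.5900 + 13.0000 = 132.6420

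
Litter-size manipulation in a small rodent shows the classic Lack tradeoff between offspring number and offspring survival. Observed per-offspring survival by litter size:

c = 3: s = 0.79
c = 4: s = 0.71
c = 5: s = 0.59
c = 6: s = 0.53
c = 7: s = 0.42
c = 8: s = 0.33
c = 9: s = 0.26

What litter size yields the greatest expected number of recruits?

6

Expected recruits = c × s(c):
  c=3: 3 × 0.79 = 2.370
  c=4: 4 × 0.71 = 2.840
  c=5: 5 × 0.59 = 2.950
  c=6: 6 × 0.53 = 3.180
  c=7: 7 × 0.42 = 2.940
  c=8: 8 × 0.33 = 2.640
  c=9: 9 × 0.26 = 2.340
Maximum at c = 6 (3.180 recruits).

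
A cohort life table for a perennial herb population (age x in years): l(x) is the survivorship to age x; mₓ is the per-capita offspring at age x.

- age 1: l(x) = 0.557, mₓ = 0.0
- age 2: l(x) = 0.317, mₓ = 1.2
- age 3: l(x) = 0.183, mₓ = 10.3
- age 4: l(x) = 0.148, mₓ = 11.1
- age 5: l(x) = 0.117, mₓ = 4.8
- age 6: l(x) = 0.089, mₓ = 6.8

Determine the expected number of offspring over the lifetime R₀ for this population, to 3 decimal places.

R₀ = Σ l(x) mₓ:
  age 1: 0.557 × 0.0 = 0.0000
  age 2: 0.317 × 1.2 = 0.3804
  age 3: 0.183 × 10.3 = 1.8849
  age 4: 0.148 × 11.1 = 1.6428
  age 5: 0.117 × 4.8 = 0.5616
  age 6: 0.089 × 6.8 = 0.6052
R₀ = 0.0000 + 0.3804 + 1.8849 + 1.6428 + 0.5616 + 0.6052 = 5.0749

5.075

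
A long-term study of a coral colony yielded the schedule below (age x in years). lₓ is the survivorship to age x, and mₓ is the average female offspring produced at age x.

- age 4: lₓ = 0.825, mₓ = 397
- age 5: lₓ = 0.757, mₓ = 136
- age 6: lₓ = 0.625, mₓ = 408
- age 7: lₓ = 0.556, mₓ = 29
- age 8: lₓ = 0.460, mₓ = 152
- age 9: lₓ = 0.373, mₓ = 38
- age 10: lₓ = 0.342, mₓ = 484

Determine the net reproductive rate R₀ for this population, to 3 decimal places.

R₀ = Σ lₓ mₓ:
  age 4: 0.825 × 397 = 327.5250
  age 5: 0.757 × 136 = 102.9520
  age 6: 0.625 × 408 = 255.0000
  age 7: 0.556 × 29 = 16.1240
  age 8: 0.460 × 152 = 69.9200
  age 9: 0.373 × 38 = 14.1740
  age 10: 0.342 × 484 = 165.5280
R₀ = 327.5250 + 102.9520 + 255.0000 + 16.1240 + 69.9200 + 14.1740 + 165.5280 = 951.2230

951.223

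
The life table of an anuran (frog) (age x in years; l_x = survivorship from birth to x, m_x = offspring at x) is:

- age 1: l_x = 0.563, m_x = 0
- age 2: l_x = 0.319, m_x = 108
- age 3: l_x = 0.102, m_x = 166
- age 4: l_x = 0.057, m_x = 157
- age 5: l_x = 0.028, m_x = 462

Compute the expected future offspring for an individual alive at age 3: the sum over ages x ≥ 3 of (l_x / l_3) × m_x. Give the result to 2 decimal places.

380.56

l_3 = 0.102. Conditional survival from age 3 to x is l_x / l_3.
  x=3: (0.102/0.102) × 166 = 166.0000
  x=4: (0.057/0.102) × 157 = 87.7353
  x=5: (0.028/0.102) × 462 = 126.8235
Sum = 166.0000 + 87.7353 + 126.8235 = 380.5588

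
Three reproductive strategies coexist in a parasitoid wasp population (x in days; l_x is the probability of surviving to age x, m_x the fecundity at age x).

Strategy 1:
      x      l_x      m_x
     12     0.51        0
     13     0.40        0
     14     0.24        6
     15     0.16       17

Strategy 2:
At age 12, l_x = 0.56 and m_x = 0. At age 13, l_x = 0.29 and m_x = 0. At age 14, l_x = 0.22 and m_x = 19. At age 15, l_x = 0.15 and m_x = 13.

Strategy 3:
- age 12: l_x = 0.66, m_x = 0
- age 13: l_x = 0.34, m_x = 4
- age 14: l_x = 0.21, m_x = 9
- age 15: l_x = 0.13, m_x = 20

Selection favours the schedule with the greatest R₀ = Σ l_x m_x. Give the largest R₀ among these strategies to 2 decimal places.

Strategy 1: R₀ = 0.51×0 + 0.40×0 + 0.24×6 + 0.16×17 = 4.1600
Strategy 2: R₀ = 0.56×0 + 0.29×0 + 0.22×19 + 0.15×13 = 6.1300
Strategy 3: R₀ = 0.66×0 + 0.34×4 + 0.21×9 + 0.13×20 = 5.8500
Highest R₀: strategy 2 with 6.1300.

6.13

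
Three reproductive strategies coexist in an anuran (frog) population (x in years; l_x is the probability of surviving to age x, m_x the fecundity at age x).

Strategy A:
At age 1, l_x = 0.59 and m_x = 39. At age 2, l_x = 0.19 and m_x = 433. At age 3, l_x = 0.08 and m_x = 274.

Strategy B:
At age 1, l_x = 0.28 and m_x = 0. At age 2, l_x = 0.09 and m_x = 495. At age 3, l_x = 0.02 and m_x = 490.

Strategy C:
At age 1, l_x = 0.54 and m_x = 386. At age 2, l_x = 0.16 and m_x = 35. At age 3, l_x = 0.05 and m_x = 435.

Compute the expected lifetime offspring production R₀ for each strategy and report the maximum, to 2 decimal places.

Strategy A: R₀ = 0.59×39 + 0.19×433 + 0.08×274 = 127.2000
Strategy B: R₀ = 0.28×0 + 0.09×495 + 0.02×490 = 54.3500
Strategy C: R₀ = 0.54×386 + 0.16×35 + 0.05×435 = 235.7900
Highest R₀: strategy C with 235.7900.

235.79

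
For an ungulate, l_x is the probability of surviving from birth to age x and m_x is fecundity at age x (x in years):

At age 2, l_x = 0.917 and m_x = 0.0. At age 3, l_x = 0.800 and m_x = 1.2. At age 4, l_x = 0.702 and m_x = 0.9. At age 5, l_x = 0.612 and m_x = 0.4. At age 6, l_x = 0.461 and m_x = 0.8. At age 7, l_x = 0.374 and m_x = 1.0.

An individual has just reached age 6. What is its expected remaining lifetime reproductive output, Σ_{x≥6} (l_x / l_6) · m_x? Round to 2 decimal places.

1.61

l_6 = 0.461. Conditional survival from age 6 to x is l_x / l_6.
  x=6: (0.461/0.461) × 0.8 = 0.8000
  x=7: (0.374/0.461) × 1.0 = 0.8113
Sum = 0.8000 + 0.8113 = 1.6113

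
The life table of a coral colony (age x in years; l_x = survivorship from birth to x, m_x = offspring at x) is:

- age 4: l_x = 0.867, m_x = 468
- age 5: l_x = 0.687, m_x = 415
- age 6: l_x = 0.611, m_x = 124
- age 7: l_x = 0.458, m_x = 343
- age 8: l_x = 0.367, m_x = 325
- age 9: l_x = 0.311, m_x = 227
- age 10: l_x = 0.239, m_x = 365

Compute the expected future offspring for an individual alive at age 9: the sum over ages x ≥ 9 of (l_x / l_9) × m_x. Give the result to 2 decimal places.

l_9 = 0.311. Conditional survival from age 9 to x is l_x / l_9.
  x=9: (0.311/0.311) × 227 = 227.0000
  x=10: (0.239/0.311) × 365 = 280.4984
Sum = 227.0000 + 280.4984 = 507.4984

507.50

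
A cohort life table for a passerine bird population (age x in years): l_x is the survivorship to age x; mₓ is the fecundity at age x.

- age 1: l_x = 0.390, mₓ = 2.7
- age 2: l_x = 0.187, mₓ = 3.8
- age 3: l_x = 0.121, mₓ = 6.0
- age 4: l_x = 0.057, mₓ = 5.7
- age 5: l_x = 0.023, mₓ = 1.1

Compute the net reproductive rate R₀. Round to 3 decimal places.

2.840

R₀ = Σ l_x mₓ:
  age 1: 0.390 × 2.7 = 1.0530
  age 2: 0.187 × 3.8 = 0.7106
  age 3: 0.121 × 6.0 = 0.7260
  age 4: 0.057 × 5.7 = 0.3249
  age 5: 0.023 × 1.1 = 0.0253
R₀ = 1.0530 + 0.7106 + 0.7260 + 0.3249 + 0.0253 = 2.8398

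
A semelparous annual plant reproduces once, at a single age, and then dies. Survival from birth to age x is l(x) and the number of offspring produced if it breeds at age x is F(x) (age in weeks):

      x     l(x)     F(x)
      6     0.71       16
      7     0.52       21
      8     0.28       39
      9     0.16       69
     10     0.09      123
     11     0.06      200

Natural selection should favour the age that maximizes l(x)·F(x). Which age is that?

11

Expected offspring if breeding at age x = l(x) × F(x):
  age 6: 0.71 × 16 = 11.360
  age 7: 0.52 × 21 = 10.920
  age 8: 0.28 × 39 = 10.920
  age 9: 0.16 × 69 = 11.040
  age 10: 0.09 × 123 = 11.070
  age 11: 0.06 × 200 = 12.000
Maximum at age 11 (12.000).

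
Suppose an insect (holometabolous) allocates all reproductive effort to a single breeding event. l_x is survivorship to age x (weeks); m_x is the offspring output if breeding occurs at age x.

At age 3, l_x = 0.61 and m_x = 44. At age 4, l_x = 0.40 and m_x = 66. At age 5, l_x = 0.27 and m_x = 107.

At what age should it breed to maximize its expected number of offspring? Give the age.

Expected offspring if breeding at age x = l_x × m_x:
  age 3: 0.61 × 44 = 26.840
  age 4: 0.40 × 66 = 26.400
  age 5: 0.27 × 107 = 28.890
Maximum at age 5 (28.890).

5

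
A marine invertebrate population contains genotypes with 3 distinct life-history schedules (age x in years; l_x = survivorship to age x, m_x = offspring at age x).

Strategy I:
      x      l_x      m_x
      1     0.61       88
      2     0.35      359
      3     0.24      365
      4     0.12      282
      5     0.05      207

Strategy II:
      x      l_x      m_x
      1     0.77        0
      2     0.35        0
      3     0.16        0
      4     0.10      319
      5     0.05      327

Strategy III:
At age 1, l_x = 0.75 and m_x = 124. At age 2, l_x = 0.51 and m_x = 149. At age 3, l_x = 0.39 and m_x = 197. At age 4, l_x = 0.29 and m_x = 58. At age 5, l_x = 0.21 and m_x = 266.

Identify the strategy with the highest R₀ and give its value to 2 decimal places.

318.50

Strategy I: R₀ = 0.61×88 + 0.35×359 + 0.24×365 + 0.12×282 + 0.05×207 = 311.1200
Strategy II: R₀ = 0.77×0 + 0.35×0 + 0.16×0 + 0.10×319 + 0.05×327 = 48.2500
Strategy III: R₀ = 0.75×124 + 0.51×149 + 0.39×197 + 0.29×58 + 0.21×266 = 318.5000
Highest R₀: strategy III with 318.5000.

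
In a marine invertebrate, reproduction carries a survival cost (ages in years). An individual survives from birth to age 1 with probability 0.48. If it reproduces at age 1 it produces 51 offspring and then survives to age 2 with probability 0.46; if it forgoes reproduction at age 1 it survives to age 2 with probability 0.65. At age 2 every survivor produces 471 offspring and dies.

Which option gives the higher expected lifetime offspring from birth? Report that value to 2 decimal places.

breed at age 1: R₀ = 0.48 × (51 + 0.46 × 471) = 0.48 × 267.6600 = 128.4768
delay to age 2: R₀ = 0.48 × (0.65 × 471) = 0.48 × 306.1500 = 146.9520
Higher: delay to age 2 (146.9520).

146.95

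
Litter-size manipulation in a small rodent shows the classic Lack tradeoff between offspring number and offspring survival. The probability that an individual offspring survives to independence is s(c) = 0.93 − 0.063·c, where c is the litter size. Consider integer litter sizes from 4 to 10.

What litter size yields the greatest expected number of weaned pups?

7

Expected weaned pups = c × s(c):
  c=4: 4 × 0.678 = 2.712
  c=5: 5 × 0.615 = 3.075
  c=6: 6 × 0.552 = 3.312
  c=7: 7 × 0.489 = 3.423
  c=8: 8 × 0.426 = 3.408
  c=9: 9 × 0.363 = 3.267
  c=10: 10 × 0.300 = 3.000
Maximum at c = 7 (3.423 weaned pups).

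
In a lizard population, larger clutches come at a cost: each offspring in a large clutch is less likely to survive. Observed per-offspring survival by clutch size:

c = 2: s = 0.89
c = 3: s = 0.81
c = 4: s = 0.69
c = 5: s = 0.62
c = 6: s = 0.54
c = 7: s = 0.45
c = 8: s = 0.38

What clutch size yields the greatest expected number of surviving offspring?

Expected surviving offspring = c × s(c):
  c=2: 2 × 0.89 = 1.780
  c=3: 3 × 0.81 = 2.430
  c=4: 4 × 0.69 = 2.760
  c=5: 5 × 0.62 = 3.100
  c=6: 6 × 0.54 = 3.240
  c=7: 7 × 0.45 = 3.150
  c=8: 8 × 0.38 = 3.040
Maximum at c = 6 (3.240 surviving offspring).

6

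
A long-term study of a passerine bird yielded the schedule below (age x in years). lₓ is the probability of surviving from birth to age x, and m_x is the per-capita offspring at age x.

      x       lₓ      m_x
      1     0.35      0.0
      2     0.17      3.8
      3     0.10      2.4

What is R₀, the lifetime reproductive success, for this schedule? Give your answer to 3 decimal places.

R₀ = Σ lₓ m_x:
  age 1: 0.35 × 0.0 = 0.0000
  age 2: 0.17 × 3.8 = 0.6460
  age 3: 0.10 × 2.4 = 0.2400
R₀ = 0.0000 + 0.6460 + 0.2400 = 0.8860

0.886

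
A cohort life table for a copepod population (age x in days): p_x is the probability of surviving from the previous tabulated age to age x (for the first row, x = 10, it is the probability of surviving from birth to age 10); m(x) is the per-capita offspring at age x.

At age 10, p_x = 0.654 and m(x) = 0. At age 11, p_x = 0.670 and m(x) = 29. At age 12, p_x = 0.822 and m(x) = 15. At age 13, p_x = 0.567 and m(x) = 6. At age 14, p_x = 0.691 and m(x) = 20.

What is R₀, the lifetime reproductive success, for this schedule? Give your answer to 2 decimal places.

Survivorship from birth: l_x = p_10·p_11·…·p_x.
  l_10 = 0.65400
  l_11 = 0.43818
  l_12 = 0.36018
  l_13 = 0.20422
  l_14 = 0.14112
R₀ = Σ l_x m(x):
  age 10: 0.65400 × 0 = 0.0000
  age 11: 0.43818 × 29 = 12.7072
  age 12: 0.36018 × 15 = 5.4027
  age 13: 0.20422 × 6 = 1.2253
  age 14: 0.14112 × 20 = 2.8224
R₀ = 0.0000 + 12.7072 + 5.4027 + 1.2253 + 2.8224 = 22.1576

22.16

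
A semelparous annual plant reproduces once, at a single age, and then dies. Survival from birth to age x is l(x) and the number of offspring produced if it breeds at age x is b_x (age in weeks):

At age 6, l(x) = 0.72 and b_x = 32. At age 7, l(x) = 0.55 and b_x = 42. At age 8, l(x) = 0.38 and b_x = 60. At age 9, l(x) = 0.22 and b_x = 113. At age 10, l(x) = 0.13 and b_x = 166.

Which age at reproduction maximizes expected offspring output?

Expected offspring if breeding at age x = l(x) × b_x:
  age 6: 0.72 × 32 = 23.040
  age 7: 0.55 × 42 = 23.100
  age 8: 0.38 × 60 = 22.800
  age 9: 0.22 × 113 = 24.860
  age 10: 0.13 × 166 = 21.580
Maximum at age 9 (24.860).

9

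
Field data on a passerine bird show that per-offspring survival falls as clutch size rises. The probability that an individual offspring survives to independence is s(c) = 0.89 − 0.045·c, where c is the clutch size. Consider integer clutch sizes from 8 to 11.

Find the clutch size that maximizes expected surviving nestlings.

10

Expected surviving nestlings = c × s(c):
  c=8: 8 × 0.530 = 4.240
  c=9: 9 × 0.485 = 4.365
  c=10: 10 × 0.440 = 4.400
  c=11: 11 × 0.395 = 4.345
Maximum at c = 10 (4.400 surviving nestlings).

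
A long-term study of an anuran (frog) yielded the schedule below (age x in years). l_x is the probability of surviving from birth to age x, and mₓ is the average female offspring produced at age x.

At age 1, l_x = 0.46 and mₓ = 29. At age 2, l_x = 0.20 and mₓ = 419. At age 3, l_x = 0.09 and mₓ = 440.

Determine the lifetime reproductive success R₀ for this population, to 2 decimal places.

136.74

R₀ = Σ l_x mₓ:
  age 1: 0.46 × 29 = 13.3400
  age 2: 0.20 × 419 = 83.8000
  age 3: 0.09 × 440 = 39.6000
R₀ = 13.3400 + 83.8000 + 39.6000 = 136.7400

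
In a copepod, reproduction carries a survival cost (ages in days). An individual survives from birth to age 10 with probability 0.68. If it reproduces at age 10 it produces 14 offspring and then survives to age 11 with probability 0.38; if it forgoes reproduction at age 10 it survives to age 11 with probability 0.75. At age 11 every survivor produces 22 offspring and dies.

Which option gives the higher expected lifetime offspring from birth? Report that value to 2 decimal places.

15.20

breed at age 10: R₀ = 0.68 × (14 + 0.38 × 22) = 0.68 × 22.3600 = 15.2048
delay to age 11: R₀ = 0.68 × (0.75 × 22) = 0.68 × 16.5000 = 11.2200
Higher: breed at age 10 (15.2048).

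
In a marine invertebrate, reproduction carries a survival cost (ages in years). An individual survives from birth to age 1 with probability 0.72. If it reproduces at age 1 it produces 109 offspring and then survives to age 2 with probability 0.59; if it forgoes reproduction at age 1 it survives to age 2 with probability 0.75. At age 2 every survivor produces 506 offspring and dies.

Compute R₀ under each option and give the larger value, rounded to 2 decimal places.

293.43

breed at age 1: R₀ = 0.72 × (109 + 0.59 × 506) = 0.72 × 407.5400 = 293.4288
delay to age 2: R₀ = 0.72 × (0.75 × 506) = 0.72 × 379.5000 = 273.2400
Higher: breed at age 1 (293.4288).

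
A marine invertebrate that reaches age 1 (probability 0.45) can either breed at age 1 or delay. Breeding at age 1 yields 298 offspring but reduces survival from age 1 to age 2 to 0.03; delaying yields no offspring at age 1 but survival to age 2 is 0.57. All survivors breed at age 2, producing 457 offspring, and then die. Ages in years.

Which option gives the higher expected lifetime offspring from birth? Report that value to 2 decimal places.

140.27

breed at age 1: R₀ = 0.45 × (298 + 0.03 × 457) = 0.45 × 311.7100 = 140.2695
delay to age 2: R₀ = 0.45 × (0.57 × 457) = 0.45 × 260.4900 = 117.2205
Higher: breed at age 1 (140.2695).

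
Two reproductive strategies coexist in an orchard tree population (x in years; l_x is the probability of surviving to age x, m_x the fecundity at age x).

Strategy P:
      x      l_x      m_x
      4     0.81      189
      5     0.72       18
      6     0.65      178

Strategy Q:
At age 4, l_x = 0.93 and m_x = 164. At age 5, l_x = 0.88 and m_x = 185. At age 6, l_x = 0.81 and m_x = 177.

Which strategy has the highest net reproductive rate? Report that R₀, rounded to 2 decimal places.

Strategy P: R₀ = 0.81×189 + 0.72×18 + 0.65×178 = 281.7500
Strategy Q: R₀ = 0.93×164 + 0.88×185 + 0.81×177 = 458.6900
Highest R₀: strategy Q with 458.6900.

458.69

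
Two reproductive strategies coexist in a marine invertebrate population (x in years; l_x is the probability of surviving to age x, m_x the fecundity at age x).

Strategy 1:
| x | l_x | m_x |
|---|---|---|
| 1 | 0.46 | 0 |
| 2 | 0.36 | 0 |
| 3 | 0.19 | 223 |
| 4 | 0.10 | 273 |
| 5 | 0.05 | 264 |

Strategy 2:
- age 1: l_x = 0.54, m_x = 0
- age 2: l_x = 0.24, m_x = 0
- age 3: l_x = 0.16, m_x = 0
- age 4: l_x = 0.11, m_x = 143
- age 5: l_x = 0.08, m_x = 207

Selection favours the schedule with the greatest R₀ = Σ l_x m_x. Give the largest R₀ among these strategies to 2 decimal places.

Strategy 1: R₀ = 0.46×0 + 0.36×0 + 0.19×223 + 0.10×273 + 0.05×264 = 82.8700
Strategy 2: R₀ = 0.54×0 + 0.24×0 + 0.16×0 + 0.11×143 + 0.08×207 = 32.2900
Highest R₀: strategy 1 with 82.8700.

82.87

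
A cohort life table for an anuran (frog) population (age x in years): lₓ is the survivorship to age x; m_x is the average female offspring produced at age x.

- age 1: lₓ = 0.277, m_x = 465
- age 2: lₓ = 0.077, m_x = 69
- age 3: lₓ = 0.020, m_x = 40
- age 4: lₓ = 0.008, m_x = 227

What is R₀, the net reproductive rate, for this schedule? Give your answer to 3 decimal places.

R₀ = Σ lₓ m_x:
  age 1: 0.277 × 465 = 128.8050
  age 2: 0.077 × 69 = 5.3130
  age 3: 0.020 × 40 = 0.8000
  age 4: 0.008 × 227 = 1.8160
R₀ = 128.8050 + 5.3130 + 0.8000 + 1.8160 = 136.7340

136.734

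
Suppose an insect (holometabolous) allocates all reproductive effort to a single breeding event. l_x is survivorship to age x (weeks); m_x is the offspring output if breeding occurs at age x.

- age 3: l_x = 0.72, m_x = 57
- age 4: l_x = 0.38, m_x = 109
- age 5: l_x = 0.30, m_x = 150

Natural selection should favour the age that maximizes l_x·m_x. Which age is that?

Expected offspring if breeding at age x = l_x × m_x:
  age 3: 0.72 × 57 = 41.040
  age 4: 0.38 × 109 = 41.420
  age 5: 0.30 × 150 = 45.000
Maximum at age 5 (45.000).

5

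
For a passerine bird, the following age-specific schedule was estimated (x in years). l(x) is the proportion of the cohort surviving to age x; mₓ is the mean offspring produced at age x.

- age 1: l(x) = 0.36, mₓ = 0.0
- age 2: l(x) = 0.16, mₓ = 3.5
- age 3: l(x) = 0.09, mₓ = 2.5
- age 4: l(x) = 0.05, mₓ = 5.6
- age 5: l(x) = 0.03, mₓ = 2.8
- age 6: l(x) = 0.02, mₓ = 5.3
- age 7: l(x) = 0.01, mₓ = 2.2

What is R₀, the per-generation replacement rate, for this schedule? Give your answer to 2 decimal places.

1.28

R₀ = Σ l(x) mₓ:
  age 1: 0.36 × 0.0 = 0.0000
  age 2: 0.16 × 3.5 = 0.5600
  age 3: 0.09 × 2.5 = 0.2250
  age 4: 0.05 × 5.6 = 0.2800
  age 5: 0.03 × 2.8 = 0.0840
  age 6: 0.02 × 5.3 = 0.1060
  age 7: 0.01 × 2.2 = 0.0220
R₀ = 0.0000 + 0.5600 + 0.2250 + 0.2800 + 0.0840 + 0.1060 + 0.0220 = 1.2770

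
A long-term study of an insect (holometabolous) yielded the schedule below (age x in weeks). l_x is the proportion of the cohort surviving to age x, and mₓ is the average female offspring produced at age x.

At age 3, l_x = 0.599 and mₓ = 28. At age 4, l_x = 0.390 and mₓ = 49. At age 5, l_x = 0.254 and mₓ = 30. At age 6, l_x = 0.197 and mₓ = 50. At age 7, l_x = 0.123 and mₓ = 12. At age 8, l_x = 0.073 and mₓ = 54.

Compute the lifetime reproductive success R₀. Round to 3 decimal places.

R₀ = Σ l_x mₓ:
  age 3: 0.599 × 28 = 16.7720
  age 4: 0.390 × 49 = 19.1100
  age 5: 0.254 × 30 = 7.6200
  age 6: 0.197 × 50 = 9.8500
  age 7: 0.123 × 12 = 1.4760
  age 8: 0.073 × 54 = 3.9420
R₀ = 16.7720 + 19.1100 + 7.6200 + 9.8500 + 1.4760 + 3.9420 = 58.7700

58.770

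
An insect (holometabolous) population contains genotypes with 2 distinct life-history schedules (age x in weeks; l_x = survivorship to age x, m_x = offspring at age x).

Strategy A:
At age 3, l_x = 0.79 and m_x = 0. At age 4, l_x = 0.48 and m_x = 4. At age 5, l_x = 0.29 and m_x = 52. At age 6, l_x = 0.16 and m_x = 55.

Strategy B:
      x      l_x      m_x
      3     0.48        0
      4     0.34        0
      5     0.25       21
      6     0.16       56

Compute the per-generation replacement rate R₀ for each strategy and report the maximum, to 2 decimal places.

25.80

Strategy A: R₀ = 0.79×0 + 0.48×4 + 0.29×52 + 0.16×55 = 25.8000
Strategy B: R₀ = 0.48×0 + 0.34×0 + 0.25×21 + 0.16×56 = 14.2100
Highest R₀: strategy A with 25.8000.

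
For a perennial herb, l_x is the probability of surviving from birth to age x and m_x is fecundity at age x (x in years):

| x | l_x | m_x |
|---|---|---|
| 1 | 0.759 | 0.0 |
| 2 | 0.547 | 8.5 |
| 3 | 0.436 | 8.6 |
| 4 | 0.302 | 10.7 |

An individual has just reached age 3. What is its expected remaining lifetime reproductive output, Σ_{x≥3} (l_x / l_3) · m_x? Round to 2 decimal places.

16.01

l_3 = 0.436. Conditional survival from age 3 to x is l_x / l_3.
  x=3: (0.436/0.436) × 8.6 = 8.6000
  x=4: (0.302/0.436) × 10.7 = 7.4115
Sum = 8.6000 + 7.4115 = 16.0115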